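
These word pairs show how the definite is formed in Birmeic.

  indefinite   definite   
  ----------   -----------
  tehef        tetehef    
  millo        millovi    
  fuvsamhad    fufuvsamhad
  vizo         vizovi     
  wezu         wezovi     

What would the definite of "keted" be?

tehef and millo both have 2 vowels yet inflect differently (tetehef, millovi), so the number of vowels is not what conditions the rule; whether the stem ends in a vowel or a consonant is.
"keted" ends in a consonant. The stems ending in a consonant (tehef → tetehef, fuvsamhad → fufuvsamhad) repeat the first consonant+vowel as a prefix.
So keted → keketed.

keketed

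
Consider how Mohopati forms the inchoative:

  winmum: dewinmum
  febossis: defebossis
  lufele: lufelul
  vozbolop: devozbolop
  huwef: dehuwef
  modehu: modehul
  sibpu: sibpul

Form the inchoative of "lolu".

lolul

winmum and modehu both have last vowel 'u' yet inflect differently (dewinmum, modehul), so the last vowel is not what conditions the rule; whether the stem ends in a vowel or a consonant is.
"lolu" ends in a vowel. The stems ending in a vowel (modehu → modehul, sibpu → sibpul, lufele → lufelul) drop the final letter and add -ul.
The other pattern: stems ending in a consonant add the prefix de-.
So lolu → lolul.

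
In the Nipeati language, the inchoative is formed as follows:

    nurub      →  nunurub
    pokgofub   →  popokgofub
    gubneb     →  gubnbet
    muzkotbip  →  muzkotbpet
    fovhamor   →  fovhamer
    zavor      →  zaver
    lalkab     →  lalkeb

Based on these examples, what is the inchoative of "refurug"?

nurub and gubneb both end in -b yet inflect differently (nunurub, gubnbet), so the final letter is not what conditions the rule; the last vowel is.
"refurug" has last vowel 'u'. The stems whose last vowel is 'u' (nurub → nunurub, pokgofub → popokgofub) repeat the first consonant+vowel as a prefix.
So refurug → rerefurug.

rerefurug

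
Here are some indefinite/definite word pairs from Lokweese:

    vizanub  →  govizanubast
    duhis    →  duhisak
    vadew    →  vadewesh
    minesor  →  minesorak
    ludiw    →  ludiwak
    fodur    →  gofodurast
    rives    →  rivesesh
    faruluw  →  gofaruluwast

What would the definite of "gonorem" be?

gonoremesh

vadew and faruluw both end in -w yet inflect differently (vadewesh, gofaruluwast), so the final letter is not what conditions the rule; the last vowel is.
"gonorem" has last vowel 'e'. The stems whose last vowel is 'e' (rives → rivesesh, vadew → vadewesh) add -esh.
The other patterns: stems whose last vowel is 'u' add go- … -ast around the stem; stems whose last vowel is 'i' or 'o' add -ak.
So gonorem → gonoremesh.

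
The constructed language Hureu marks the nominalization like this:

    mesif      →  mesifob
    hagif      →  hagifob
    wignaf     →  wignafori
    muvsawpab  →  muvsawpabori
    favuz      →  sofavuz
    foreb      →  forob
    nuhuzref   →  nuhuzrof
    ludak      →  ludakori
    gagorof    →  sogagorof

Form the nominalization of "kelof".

"kelof" has last vowel 'o'. The one such stem in the data (gagorof → sogagorof) adds the prefix so-, so the same rule applies.
The other patterns: stems whose last vowel is 'a' add -ori; stems whose last vowel is 'e' change the last vowel to 'o'; stems whose last vowel is 'i' add -ob.
So kelof → sokelof.

sokelof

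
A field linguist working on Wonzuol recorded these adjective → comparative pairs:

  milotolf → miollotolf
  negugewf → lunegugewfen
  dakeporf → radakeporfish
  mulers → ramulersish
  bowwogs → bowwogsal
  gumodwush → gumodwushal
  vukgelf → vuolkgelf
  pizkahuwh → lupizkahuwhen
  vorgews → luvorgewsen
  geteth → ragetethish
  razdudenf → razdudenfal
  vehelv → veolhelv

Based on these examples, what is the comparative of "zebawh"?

luzebawhen

"zebawh" has second-to-last letter 'w'. The stems whose second-to-last letter is 'w' (pizkahuwh → lupizkahuwhen, vorgews → luvorgewsen, negugewf → lunegugewfen) add lu- … -en around the stem.
The other patterns: stems whose second-to-last letter is 'l' insert -ol- after the first vowel; stems whose second-to-last letter is 'r' or 't' add ra- … -ish around the stem; stems whose second-to-last letter is 'g', 'n' or 's' add -al.
So zebawh → luzebawhen.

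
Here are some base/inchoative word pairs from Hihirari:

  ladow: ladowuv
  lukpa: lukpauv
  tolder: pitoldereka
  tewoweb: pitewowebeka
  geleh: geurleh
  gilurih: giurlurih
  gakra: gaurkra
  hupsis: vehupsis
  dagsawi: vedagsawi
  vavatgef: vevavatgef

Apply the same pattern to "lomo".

"lomo" begins with l-. The stems beginning with l- (ladow → ladowuv, lukpa → lukpauv) add -uv.
The other patterns: stems beginning with t- add pi- … -eka around the stem; stems beginning with g- insert -ur- after the first vowel; stems beginning with d-, h- or v- add the prefix ve-.
So lomo → lomouv.

lomouv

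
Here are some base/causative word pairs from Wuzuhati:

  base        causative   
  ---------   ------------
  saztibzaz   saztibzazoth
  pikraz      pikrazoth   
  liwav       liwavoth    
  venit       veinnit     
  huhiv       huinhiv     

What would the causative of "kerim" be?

keinrim

"kerim" has last vowel 'i'. The stems whose last vowel is 'i' (venit → veinnit, huhiv → huinhiv) insert -in- after the first vowel.
The other pattern: stems whose last vowel is 'a' add -oth.
So kerim → keinrim.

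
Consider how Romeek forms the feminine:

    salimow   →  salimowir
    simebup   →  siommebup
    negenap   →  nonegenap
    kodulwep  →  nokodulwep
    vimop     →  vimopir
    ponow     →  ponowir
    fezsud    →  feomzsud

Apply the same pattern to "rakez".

"rakez" has last vowel 'e'. The one such stem in the data (kodulwep → nokodulwep) adds the prefix no-, so the same rule applies.
So rakez → norakez.

norakez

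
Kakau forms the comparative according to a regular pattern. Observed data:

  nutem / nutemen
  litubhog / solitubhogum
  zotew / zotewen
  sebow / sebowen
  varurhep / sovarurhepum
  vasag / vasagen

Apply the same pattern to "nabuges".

sonabugesum

vasag and litubhog both end in -g yet inflect differently (vasagen, solitubhogum), so the final letter is not what conditions the rule; the number of vowels is.
"nabuges" has 3 vowels. The stems with 3 vowels (varurhep → sovarurhepum, litubhog → solitubhogum) add so- … -um around the stem.
The other pattern: stems with 2 vowels add -en.
So nabuges → sonabugesum.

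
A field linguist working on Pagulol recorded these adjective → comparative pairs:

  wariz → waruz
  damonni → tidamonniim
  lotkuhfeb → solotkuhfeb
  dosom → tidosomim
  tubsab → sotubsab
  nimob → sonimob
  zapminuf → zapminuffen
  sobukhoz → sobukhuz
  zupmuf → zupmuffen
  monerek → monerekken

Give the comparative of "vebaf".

vebaffen

sobukhoz and nimob both have last vowel 'o' yet inflect differently (sobukhuz, sonimob), so the last vowel is not what conditions the rule; the final letter is.
"vebaf" ends in -f. The stems ending in -f (zupmuf → zupmuffen, zapminuf → zapminuffen) double the final consonant and add -en.
So vebaf → vebaffen.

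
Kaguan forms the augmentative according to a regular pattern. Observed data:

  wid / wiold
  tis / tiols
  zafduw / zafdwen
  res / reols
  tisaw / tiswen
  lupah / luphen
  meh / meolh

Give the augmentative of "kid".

"kid" has 1 vowel. The stems with 1 vowel (tis → tiols, res → reols, meh → meolh) insert -ol- after the first vowel.
The other pattern: stems with 2 vowels delete the last vowel and add -en.
So kid → kiold.

kiold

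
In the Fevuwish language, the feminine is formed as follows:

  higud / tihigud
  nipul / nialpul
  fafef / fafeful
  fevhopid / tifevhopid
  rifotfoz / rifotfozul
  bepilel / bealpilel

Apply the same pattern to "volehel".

bepilel and fafef both have last vowel 'e' yet inflect differently (bealpilel, fafeful), so the last vowel is not what conditions the rule; the final letter is.
"volehel" ends in -l. The stems ending in -l (bepilel → bealpilel, nipul → nialpul) insert -al- after the first vowel.
The other patterns: stems ending in -f or -z add -ul; stems ending in -d add the prefix ti-.
So volehel → voallehel.

voallehel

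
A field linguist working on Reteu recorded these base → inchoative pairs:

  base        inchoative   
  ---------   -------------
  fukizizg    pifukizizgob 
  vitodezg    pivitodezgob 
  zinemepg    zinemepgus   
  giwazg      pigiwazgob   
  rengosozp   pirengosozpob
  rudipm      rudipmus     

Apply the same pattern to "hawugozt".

pihawugoztob

fukizizg and zinemepg both end in -g yet inflect differently (pifukizizgob, zinemepgus), so the final letter is not what conditions the rule; the second-to-last letter is.
"hawugozt" has second-to-last letter 'z'. The stems whose second-to-last letter is 'z' (fukizizg → pifukizizgob, vitodezg → pivitodezgob, rengosozp → pirengosozpob) add pi- … -ob around the stem.
So hawugozt → pihawugoztob.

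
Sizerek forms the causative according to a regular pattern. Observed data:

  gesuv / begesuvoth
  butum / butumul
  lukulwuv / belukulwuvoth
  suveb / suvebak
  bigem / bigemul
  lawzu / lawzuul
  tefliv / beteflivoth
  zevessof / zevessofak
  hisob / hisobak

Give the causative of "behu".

behuul

lukulwuv and butum both have last vowel 'u' yet inflect differently (belukulwuvoth, butumul), so the last vowel is not what conditions the rule; the final letter is.
"behu" ends in -u. The one such stem in the data (lawzu → lawzuul) adds -ul, so the same rule applies.
The other patterns: stems ending in -v add be- … -oth around the stem; stems ending in -b or -f add -ak.
So behu → behuul.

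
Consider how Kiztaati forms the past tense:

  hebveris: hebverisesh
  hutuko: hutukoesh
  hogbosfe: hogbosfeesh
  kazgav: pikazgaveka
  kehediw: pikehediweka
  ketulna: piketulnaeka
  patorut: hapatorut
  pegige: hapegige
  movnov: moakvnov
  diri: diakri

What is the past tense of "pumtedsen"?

"pumtedsen" begins with p-. The stems beginning with p- (patorut → hapatorut, pegige → hapegige) add the prefix ha-.
The other patterns: stems beginning with h- add -esh; stems beginning with k- add pi- … -eka around the stem; stems beginning with d- or m- insert -ak- after the first vowel.
So pumtedsen → hapumtedsen.

hapumtedsen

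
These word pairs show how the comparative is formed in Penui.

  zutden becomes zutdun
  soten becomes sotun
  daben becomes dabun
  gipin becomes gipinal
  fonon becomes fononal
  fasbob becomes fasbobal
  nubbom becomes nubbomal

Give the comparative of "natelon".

natelonal

zutden and gipin both end in -n yet inflect differently (zutdun, gipinal), so the final letter is not what conditions the rule; the last vowel is.
"natelon" has last vowel 'o'. The stems whose last vowel is 'o' (fonon → fononal, fasbob → fasbobal, nubbom → nubbomal) add -al.
So natelon → natelonal.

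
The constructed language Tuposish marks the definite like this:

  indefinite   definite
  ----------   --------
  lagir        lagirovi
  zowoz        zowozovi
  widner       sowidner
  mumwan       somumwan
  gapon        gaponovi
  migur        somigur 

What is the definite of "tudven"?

gapon and mumwan both end in -n yet inflect differently (gaponovi, somumwan), so the final letter is not what conditions the rule; the last vowel is.
"tudven" has last vowel 'e'. The one such stem in the data (widner → sowidner) adds the prefix so-, so the same rule applies.
The other pattern: stems whose last vowel is 'i' or 'o' add -ovi.
So tudven → sotudven.

sotudven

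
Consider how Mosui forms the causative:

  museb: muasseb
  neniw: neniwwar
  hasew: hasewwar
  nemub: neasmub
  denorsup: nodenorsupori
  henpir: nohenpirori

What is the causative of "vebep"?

novebepori

hasew and museb both have last vowel 'e' yet inflect differently (hasewwar, muasseb), so the last vowel is not what conditions the rule; the final letter is.
"vebep" ends in -p. The one such stem in the data (denorsup → nodenorsupori) adds no- … -ori around the stem, so the same rule applies.
So vebep → novebepori.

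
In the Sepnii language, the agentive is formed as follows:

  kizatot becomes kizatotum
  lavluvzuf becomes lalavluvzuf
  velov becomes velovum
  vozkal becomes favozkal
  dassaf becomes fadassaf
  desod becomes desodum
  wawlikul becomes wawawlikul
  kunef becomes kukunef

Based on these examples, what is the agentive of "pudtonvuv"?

vozkal and wawlikul both end in -l yet inflect differently (favozkal, wawawlikul), so the final letter is not what conditions the rule; the last vowel is.
"pudtonvuv" has last vowel 'u'. The stems whose last vowel is 'u' (wawlikul → wawawlikul, lavluvzuf → lalavluvzuf) repeat the first consonant+vowel as a prefix.
The other patterns: stems whose last vowel is 'a' add the prefix fa-; stems whose last vowel is 'o' add -um.
So pudtonvuv → pupudtonvuv.

pupudtonvuv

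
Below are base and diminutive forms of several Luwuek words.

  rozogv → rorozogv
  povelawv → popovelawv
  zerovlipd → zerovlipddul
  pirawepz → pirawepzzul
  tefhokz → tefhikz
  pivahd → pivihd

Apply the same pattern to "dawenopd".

dawenopddul

"dawenopd" has second-to-last letter 'p'. The stems whose second-to-last letter is 'p' (zerovlipd → zerovlipddul, pirawepz → pirawepzzul) double the final consonant and add -ul.
The other patterns: stems whose second-to-last letter is 'g' or 'w' repeat the first consonant+vowel as a prefix; stems whose second-to-last letter is 'h' or 'k' change the last vowel to 'i'.
So dawenopd → dawenopddul.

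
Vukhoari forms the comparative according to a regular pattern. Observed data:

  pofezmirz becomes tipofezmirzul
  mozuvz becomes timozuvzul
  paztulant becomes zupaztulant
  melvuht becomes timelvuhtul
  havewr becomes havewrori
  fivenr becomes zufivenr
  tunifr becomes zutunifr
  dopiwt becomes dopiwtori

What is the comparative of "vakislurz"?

tunifr and havewr both end in -r yet inflect differently (zutunifr, havewrori), so the final letter is not what conditions the rule; the second-to-last letter is.
"vakislurz" has second-to-last letter 'r'. The one such stem in the data (pofezmirz → tipofezmirzul) adds ti- … -ul around the stem, so the same rule applies.
So vakislurz → tivakislurzul.

tivakislurzul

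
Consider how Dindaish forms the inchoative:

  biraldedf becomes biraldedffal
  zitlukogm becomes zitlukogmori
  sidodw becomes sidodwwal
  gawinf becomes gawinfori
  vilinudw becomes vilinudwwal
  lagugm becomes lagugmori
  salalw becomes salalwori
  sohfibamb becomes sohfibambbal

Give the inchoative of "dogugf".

sidodw and salalw both end in -w yet inflect differently (sidodwwal, salalwori), so the final letter is not what conditions the rule; the second-to-last letter is.
"dogugf" has second-to-last letter 'g'. The stems whose second-to-last letter is 'g' (lagugm → lagugmori, zitlukogm → zitlukogmori) add -ori.
So dogugf → dogugfori.

dogugfori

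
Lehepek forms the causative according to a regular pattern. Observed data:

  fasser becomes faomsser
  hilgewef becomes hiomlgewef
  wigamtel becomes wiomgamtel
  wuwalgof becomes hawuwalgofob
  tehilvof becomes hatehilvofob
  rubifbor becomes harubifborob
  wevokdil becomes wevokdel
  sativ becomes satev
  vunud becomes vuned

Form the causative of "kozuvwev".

koomzuvwev

hilgewef and wuwalgof both end in -f yet inflect differently (hiomlgewef, hawuwalgofob), so the final letter is not what conditions the rule; the last vowel is.
"kozuvwev" has last vowel 'e'. The stems whose last vowel is 'e' (fasser → faomsser, hilgewef → hiomlgewef, wigamtel → wiomgamtel) insert -om- after the first vowel.
The other patterns: stems whose last vowel is 'o' add ha- … -ob around the stem; stems whose last vowel is 'i' or 'u' change the last vowel to 'e'.
So kozuvwev → koomzuvwev.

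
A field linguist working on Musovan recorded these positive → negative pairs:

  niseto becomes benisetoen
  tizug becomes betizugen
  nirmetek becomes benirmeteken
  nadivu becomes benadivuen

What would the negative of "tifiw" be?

Every pair shown (niseto → benisetoen, tizug → betizugen, nirmetek → benirmeteken, …) follows the same rule: add be- … -en around the stem.
So tifiw → betifiwen.

betifiwen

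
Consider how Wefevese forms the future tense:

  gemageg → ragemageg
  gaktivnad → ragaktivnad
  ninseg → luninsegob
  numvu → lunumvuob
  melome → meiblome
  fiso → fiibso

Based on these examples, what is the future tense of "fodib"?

foibdib

gemageg and ninseg both end in -g yet inflect differently (ragemageg, luninsegob), so the final letter is not what conditions the rule; the first letter is.
"fodib" begins with f-. The one such stem in the data (fiso → fiibso) inserts -ib- after the first vowel (as does melome), so the same rule applies.
So fodib → foibdib.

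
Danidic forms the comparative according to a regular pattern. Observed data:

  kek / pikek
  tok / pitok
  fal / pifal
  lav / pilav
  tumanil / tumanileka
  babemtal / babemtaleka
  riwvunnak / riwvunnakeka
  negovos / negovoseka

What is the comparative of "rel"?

pirel

fal and tumanil both end in -l yet inflect differently (pifal, tumanileka), so the final letter is not what conditions the rule; the number of vowels is.
"rel" has 1 vowel. The stems with 1 vowel (kek → pikek, tok → pitok, fal → pifal) add the prefix pi-.
So rel → pirel.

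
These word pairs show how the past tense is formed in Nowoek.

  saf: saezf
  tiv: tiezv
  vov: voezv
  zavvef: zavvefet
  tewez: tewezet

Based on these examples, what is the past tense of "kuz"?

kuezz

"kuz" has 1 vowel. The stems with 1 vowel (saf → saezf, tiv → tiezv, vov → voezv) insert -ez- after the first vowel.
The other pattern: stems with 2 vowels add -et.
So kuz → kuezz.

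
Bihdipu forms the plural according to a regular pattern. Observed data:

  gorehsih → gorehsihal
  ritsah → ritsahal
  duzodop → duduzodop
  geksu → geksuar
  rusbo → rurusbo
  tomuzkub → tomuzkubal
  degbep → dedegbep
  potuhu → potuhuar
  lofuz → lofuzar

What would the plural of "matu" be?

matuar

tomuzkub and lofuz both have last vowel 'u' yet inflect differently (tomuzkubal, lofuzar), so the last vowel is not what conditions the rule; the final letter is.
"matu" ends in -u. The stems ending in -u (potuhu → potuhuar, geksu → geksuar) add -ar.
So matu → matuar.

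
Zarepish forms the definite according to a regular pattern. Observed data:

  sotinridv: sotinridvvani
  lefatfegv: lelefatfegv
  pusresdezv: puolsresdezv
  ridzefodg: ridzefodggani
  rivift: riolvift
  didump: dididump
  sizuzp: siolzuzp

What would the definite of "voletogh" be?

"voletogh" has second-to-last letter 'g'. The one such stem in the data (lefatfegv → lelefatfegv) repeats the first consonant+vowel as a prefix (as does didump), so the same rule applies.
The other patterns: stems whose second-to-last letter is 'd' double the final consonant and add -ani; stems whose second-to-last letter is 'f' or 'z' insert -ol- after the first vowel.
So voletogh → vovoletogh.

vovoletogh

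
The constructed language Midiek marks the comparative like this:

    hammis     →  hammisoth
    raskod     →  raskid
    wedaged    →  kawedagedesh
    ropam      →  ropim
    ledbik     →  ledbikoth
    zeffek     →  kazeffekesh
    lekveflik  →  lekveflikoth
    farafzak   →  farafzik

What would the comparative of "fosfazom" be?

"fosfazom" has last vowel 'o'. The one such stem in the data (raskod → raskid) changes the last vowel to 'i' (as do ropam, farafzak), so the same rule applies.
The other patterns: stems whose last vowel is 'i' add -oth; stems whose last vowel is 'e' add ka- … -esh around the stem.
So fosfazom → fosfazim.

fosfazim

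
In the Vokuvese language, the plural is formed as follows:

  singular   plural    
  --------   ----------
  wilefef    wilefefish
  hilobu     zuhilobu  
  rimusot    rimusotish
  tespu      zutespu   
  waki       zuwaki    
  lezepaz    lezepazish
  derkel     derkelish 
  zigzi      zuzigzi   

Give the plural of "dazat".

"dazat" ends in a consonant. The stems ending in a consonant (wilefef → wilefefish, lezepaz → lezepazish, rimusot → rimusotish) add -ish.
The other pattern: stems ending in a vowel add the prefix zu-.
So dazat → dazatish.

dazatish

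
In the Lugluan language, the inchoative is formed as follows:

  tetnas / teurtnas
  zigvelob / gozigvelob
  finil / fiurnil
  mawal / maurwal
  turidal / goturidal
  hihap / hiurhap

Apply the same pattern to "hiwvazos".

gohiwvazos

"hiwvazos" has 3 vowels. The stems with 3 vowels (turidal → goturidal, zigvelob → gozigvelob) add the prefix go-.
So hiwvazos → gohiwvazos.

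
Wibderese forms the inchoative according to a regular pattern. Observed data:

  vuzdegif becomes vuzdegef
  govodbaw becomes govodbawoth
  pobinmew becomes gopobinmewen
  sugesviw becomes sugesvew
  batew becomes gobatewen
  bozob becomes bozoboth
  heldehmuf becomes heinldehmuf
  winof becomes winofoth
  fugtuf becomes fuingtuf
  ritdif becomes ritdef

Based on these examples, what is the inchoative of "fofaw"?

fofawoth

"fofaw" has last vowel 'a'. The one such stem in the data (govodbaw → govodbawoth) adds -oth, so the same rule applies.
So fofaw → fofawoth.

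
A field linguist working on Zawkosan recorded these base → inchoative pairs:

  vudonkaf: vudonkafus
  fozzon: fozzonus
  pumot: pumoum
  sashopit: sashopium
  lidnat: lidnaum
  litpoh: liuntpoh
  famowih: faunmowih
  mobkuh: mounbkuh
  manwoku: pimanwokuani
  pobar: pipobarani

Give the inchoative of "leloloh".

leunloloh

"leloloh" ends in -h. The stems ending in -h (litpoh → liuntpoh, famowih → faunmowih, mobkuh → mounbkuh) insert -un- after the first vowel.
So leloloh → leunloloh.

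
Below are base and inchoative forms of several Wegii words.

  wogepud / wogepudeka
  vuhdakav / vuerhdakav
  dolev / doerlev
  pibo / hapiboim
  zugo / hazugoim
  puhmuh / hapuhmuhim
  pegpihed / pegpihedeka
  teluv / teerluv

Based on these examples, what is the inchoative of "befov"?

wogepud and teluv both have last vowel 'u' yet inflect differently (wogepudeka, teerluv), so the last vowel is not what conditions the rule; the final letter is.
"befov" ends in -v. The stems ending in -v (teluv → teerluv, vuhdakav → vuerhdakav, dolev → doerlev) insert -er- after the first vowel.
So befov → beerfov.

beerfov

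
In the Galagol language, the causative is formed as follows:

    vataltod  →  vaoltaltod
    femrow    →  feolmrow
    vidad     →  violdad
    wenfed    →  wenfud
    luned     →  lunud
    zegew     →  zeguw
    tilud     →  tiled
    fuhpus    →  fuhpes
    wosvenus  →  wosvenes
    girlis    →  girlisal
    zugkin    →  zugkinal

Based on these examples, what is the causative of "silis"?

silisal

vataltod and wenfed both end in -d yet inflect differently (vaoltaltod, wenfud), so the final letter is not what conditions the rule; the last vowel is.
"silis" has last vowel 'i'. The stems whose last vowel is 'i' (girlis → girlisal, zugkin → zugkinal) add -al.
The other patterns: stems whose last vowel is 'a' or 'o' insert -ol- after the first vowel; stems whose last vowel is 'e' change the last vowel to 'u'; stems whose last vowel is 'u' change the last vowel to 'e'.
So silis → silisal.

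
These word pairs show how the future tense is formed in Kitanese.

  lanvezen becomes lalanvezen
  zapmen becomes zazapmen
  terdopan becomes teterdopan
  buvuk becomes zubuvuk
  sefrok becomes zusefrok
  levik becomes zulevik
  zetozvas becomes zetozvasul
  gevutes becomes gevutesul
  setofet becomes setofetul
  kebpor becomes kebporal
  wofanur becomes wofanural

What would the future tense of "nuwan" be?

terdopan and zetozvas both have last vowel 'a' yet inflect differently (teterdopan, zetozvasul), so the last vowel is not what conditions the rule; the final letter is.
"nuwan" ends in -n. The stems ending in -n (lanvezen → lalanvezen, zapmen → zazapmen, terdopan → teterdopan) repeat the first consonant+vowel as a prefix.
The other patterns: stems ending in -k add the prefix zu-; stems ending in -s or -t add -ul; stems ending in -r add -al.
So nuwan → nunuwan.

nunuwan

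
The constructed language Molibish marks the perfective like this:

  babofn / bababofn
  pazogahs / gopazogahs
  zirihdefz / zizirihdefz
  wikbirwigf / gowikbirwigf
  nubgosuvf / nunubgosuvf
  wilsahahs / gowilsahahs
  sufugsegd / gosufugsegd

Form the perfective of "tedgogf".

gotedgogf

nubgosuvf and wikbirwigf both end in -f yet inflect differently (nunubgosuvf, gowikbirwigf), so the final letter is not what conditions the rule; the second-to-last letter is.
"tedgogf" has second-to-last letter 'g'. The stems whose second-to-last letter is 'g' (wikbirwigf → gowikbirwigf, sufugsegd → gosufugsegd) add the prefix go-.
The other pattern: stems whose second-to-last letter is 'f' or 'v' repeat the first consonant+vowel as a prefix.
So tedgogf → gotedgogf.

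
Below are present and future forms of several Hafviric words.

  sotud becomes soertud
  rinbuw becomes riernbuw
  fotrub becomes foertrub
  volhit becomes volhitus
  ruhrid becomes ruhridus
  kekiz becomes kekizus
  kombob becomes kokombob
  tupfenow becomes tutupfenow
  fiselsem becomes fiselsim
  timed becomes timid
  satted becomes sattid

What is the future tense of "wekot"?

wewekot

sotud and ruhrid both end in -d yet inflect differently (soertud, ruhridus), so the final letter is not what conditions the rule; the last vowel is.
"wekot" has last vowel 'o'. The stems whose last vowel is 'o' (kombob → kokombob, tupfenow → tutupfenow) repeat the first consonant+vowel as a prefix.
So wekot → wewekot.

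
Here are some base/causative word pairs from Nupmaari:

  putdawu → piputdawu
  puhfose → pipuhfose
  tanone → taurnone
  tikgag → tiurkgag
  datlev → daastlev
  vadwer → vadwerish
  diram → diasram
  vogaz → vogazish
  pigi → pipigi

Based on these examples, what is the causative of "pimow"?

pipimow

"pimow" begins with p-. The stems beginning with p- (puhfose → pipuhfose, putdawu → piputdawu, pigi → pipigi) add the prefix pi-.
The other patterns: stems beginning with d- insert -as- after the first vowel; stems beginning with t- insert -ur- after the first vowel; stems beginning with v- add -ish.
So pimow → pipimow.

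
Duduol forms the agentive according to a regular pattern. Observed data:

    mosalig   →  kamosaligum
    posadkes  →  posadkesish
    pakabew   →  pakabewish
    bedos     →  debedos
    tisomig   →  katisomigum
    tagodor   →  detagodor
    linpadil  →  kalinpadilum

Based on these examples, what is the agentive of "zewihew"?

zewihewish

"zewihew" has last vowel 'e'. The stems whose last vowel is 'e' (posadkes → posadkesish, pakabew → pakabewish) add -ish.
The other patterns: stems whose last vowel is 'o' add the prefix de-; stems whose last vowel is 'i' add ka- … -um around the stem.
So zewihew → zewihewish.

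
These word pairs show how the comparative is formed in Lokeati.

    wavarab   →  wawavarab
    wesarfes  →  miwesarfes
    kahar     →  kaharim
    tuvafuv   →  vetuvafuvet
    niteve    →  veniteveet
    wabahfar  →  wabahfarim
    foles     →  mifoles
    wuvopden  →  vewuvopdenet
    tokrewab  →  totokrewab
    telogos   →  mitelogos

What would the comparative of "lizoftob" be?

"lizoftob" ends in -b. The stems ending in -b (wavarab → wawavarab, tokrewab → totokrewab) repeat the first consonant+vowel as a prefix.
The other patterns: stems ending in -r add -im; stems ending in -s add the prefix mi-; stems ending in -e, -n or -v add ve- … -et around the stem.
So lizoftob → lilizoftob.

lilizoftob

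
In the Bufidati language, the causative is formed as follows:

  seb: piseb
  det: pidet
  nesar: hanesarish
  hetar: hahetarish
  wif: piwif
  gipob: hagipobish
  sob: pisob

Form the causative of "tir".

pitir

gipob and seb both end in -b yet inflect differently (hagipobish, piseb), so the final letter is not what conditions the rule; the number of vowels is.
"tir" has 1 vowel. The stems with 1 vowel (wif → piwif, seb → piseb, det → pidet) add the prefix pi-.
The other pattern: stems with 2 vowels add ha- … -ish around the stem.
So tir → pitir.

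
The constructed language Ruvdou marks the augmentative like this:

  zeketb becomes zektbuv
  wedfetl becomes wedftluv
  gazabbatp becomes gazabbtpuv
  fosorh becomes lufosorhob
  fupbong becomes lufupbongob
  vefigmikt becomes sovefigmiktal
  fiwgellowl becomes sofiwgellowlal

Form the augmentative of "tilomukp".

sotilomukpal

wedfetl and fiwgellowl both end in -l yet inflect differently (wedftluv, sofiwgellowlal), so the final letter is not what conditions the rule; the second-to-last letter is.
"tilomukp" has second-to-last letter 'k'. The one such stem in the data (vefigmikt → sovefigmiktal) adds so- … -al around the stem, so the same rule applies.
So tilomukp → sotilomukpal.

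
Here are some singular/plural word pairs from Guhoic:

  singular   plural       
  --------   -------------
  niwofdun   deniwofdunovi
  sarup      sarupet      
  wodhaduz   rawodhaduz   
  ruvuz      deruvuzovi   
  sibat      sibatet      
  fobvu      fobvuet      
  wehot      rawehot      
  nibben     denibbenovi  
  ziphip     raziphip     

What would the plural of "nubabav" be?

"nubabav" begins with n-. The stems beginning with n- (niwofdun → deniwofdunovi, nibben → denibbenovi) add de- … -ovi around the stem.
The other patterns: stems beginning with f- or s- add -et; stems beginning with w- or z- add the prefix ra-.
So nubabav → denubabavovi.

denubabavovi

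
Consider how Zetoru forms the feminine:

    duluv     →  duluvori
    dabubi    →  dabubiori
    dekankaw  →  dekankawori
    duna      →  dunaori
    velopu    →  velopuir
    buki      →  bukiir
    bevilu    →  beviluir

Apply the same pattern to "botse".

dabubi and buki both end in -i yet inflect differently (dabubiori, bukiir), so the final letter is not what conditions the rule; the first letter is.
"botse" begins with b-. The stems beginning with b- (buki → bukiir, bevilu → beviluir) add -ir.
The other pattern: stems beginning with d- add -ori.
So botse → botseir.

botseir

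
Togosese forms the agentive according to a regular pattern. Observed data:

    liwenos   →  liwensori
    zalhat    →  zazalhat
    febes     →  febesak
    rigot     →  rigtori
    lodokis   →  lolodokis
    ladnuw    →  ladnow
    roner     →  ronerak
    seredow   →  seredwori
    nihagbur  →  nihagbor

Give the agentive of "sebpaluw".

sebpalow

nihagbur and roner both end in -r yet inflect differently (nihagbor, ronerak), so the final letter is not what conditions the rule; the last vowel is.
"sebpaluw" has last vowel 'u'. The stems whose last vowel is 'u' (nihagbur → nihagbor, ladnuw → ladnow) change the last vowel to 'o'.
So sebpaluw → sebpalow.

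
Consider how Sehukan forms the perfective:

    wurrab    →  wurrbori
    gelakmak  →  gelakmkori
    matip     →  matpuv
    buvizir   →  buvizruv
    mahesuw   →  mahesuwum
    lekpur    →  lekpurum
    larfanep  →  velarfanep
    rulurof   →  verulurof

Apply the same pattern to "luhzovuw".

"luhzovuw" has last vowel 'u'. The stems whose last vowel is 'u' (mahesuw → mahesuwum, lekpur → lekpurum) add -um.
So luhzovuw → luhzovuwum.

luhzovuwum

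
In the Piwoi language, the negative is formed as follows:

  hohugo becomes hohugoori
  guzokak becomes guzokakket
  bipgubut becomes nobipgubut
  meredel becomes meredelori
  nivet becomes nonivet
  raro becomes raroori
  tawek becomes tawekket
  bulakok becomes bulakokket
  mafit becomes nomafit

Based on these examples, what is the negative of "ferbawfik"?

ferbawfikket

nivet and tawek both have last vowel 'e' yet inflect differently (nonivet, tawekket), so the last vowel is not what conditions the rule; the final letter is.
"ferbawfik" ends in -k. The stems ending in -k (guzokak → guzokakket, tawek → tawekket, bulakok → bulakokket) double the final consonant and add -et.
So ferbawfik → ferbawfikket.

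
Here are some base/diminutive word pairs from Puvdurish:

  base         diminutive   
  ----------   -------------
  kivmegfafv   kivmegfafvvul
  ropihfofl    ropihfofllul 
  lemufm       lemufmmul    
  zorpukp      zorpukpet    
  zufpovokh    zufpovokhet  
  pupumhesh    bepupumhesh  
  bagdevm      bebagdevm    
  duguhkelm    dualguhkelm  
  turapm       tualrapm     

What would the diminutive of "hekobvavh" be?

behekobvavh

zufpovokh and pupumhesh both end in -h yet inflect differently (zufpovokhet, bepupumhesh), so the final letter is not what conditions the rule; the second-to-last letter is.
"hekobvavh" has second-to-last letter 'v'. The one such stem in the data (bagdevm → bebagdevm) adds the prefix be-, so the same rule applies.
So hekobvavh → behekobvavh.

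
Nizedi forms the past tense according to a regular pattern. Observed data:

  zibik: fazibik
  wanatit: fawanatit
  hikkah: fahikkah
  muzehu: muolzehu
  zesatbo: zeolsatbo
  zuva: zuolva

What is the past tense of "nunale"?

nuolnale

"nunale" ends in a vowel. The stems ending in a vowel (muzehu → muolzehu, zesatbo → zeolsatbo, zuva → zuolva) insert -ol- after the first vowel.
So nunale → nuolnale.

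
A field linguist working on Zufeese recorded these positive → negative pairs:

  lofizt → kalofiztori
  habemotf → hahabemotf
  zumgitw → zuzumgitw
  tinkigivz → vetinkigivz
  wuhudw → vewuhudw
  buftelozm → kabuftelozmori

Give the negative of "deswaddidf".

"deswaddidf" has second-to-last letter 'd'. The one such stem in the data (wuhudw → vewuhudw) adds the prefix ve-, so the same rule applies.
The other patterns: stems whose second-to-last letter is 't' repeat the first consonant+vowel as a prefix; stems whose second-to-last letter is 'z' add ka- … -ori around the stem.
So deswaddidf → vedeswaddidf.

vedeswaddidf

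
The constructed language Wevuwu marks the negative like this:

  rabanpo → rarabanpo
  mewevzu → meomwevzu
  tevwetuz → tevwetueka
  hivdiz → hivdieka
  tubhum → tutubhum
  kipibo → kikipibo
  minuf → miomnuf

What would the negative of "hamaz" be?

hamaeka

"hamaz" ends in -z. The stems ending in -z (hivdiz → hivdieka, tevwetuz → tevwetueka) drop the final letter and add -eka.
The other patterns: stems ending in -f or -u insert -om- after the first vowel; stems ending in -m or -o repeat the first consonant+vowel as a prefix.
So hamaz → hamaeka.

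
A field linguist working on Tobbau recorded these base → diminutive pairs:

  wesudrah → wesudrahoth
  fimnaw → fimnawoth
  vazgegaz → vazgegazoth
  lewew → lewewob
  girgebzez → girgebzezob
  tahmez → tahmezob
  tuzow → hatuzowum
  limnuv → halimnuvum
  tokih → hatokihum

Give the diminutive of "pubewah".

fimnaw and lewew both end in -w yet inflect differently (fimnawoth, lewewob), so the final letter is not what conditions the rule; the last vowel is.
"pubewah" has last vowel 'a'. The stems whose last vowel is 'a' (wesudrah → wesudrahoth, fimnaw → fimnawoth, vazgegaz → vazgegazoth) add -oth.
So pubewah → pubewahoth.

pubewahoth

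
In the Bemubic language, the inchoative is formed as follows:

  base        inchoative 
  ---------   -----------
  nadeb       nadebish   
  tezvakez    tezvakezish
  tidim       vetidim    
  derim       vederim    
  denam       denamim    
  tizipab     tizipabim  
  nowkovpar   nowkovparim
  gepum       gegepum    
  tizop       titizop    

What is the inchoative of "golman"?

"golman" has last vowel 'a'. The stems whose last vowel is 'a' (denam → denamim, tizipab → tizipabim, nowkovpar → nowkovparim) add -im.
So golman → golmanim.

golmanim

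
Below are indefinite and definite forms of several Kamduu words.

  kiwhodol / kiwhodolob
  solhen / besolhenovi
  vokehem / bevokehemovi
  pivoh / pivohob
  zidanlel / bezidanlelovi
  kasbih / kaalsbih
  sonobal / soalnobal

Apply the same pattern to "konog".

zidanlel and kiwhodol both end in -l yet inflect differently (bezidanlelovi, kiwhodolob), so the final letter is not what conditions the rule; the last vowel is.
"konog" has last vowel 'o'. The stems whose last vowel is 'o' (kiwhodol → kiwhodolob, pivoh → pivohob) add -ob.
So konog → konogob.

konogob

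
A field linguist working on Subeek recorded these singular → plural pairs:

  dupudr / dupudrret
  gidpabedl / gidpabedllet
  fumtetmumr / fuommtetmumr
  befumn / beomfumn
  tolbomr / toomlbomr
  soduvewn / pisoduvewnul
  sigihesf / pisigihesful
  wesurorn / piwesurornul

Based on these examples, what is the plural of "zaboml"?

zaomboml

dupudr and fumtetmumr both end in -r yet inflect differently (dupudrret, fuommtetmumr), so the final letter is not what conditions the rule; the second-to-last letter is.
"zaboml" has second-to-last letter 'm'. The stems whose second-to-last letter is 'm' (fumtetmumr → fuommtetmumr, befumn → beomfumn, tolbomr → toomlbomr) insert -om- after the first vowel.
The other patterns: stems whose second-to-last letter is 'd' double the final consonant and add -et; stems whose second-to-last letter is 'r', 's' or 'w' add pi- … -ul around the stem.
So zaboml → zaomboml.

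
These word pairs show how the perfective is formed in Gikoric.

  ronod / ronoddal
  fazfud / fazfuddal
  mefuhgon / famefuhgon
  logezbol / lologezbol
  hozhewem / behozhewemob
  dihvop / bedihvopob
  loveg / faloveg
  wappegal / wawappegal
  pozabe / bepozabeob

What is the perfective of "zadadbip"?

bezadadbipob

mefuhgon and ronod both have last vowel 'o' yet inflect differently (famefuhgon, ronoddal), so the last vowel is not what conditions the rule; the final letter is.
"zadadbip" ends in -p. The one such stem in the data (dihvop → bedihvopob) adds be- … -ob around the stem, so the same rule applies.
So zadadbip → bezadadbipob.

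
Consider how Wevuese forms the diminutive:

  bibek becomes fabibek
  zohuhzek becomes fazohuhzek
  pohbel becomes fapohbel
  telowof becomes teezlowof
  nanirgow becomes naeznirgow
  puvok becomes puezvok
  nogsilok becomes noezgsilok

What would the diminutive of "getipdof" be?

geeztipdof

"getipdof" has last vowel 'o'. The stems whose last vowel is 'o' (telowof → teezlowof, nanirgow → naeznirgow, puvok → puezvok) insert -ez- after the first vowel.
The other pattern: stems whose last vowel is 'e' add the prefix fa-.
So getipdof → geeztipdof.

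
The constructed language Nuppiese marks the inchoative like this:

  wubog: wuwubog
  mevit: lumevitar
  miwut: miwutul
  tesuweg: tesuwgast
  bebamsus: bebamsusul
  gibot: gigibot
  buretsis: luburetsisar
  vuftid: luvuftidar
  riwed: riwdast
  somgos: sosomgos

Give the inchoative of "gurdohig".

lugurdohigar

vuftid and riwed both end in -d yet inflect differently (luvuftidar, riwdast), so the final letter is not what conditions the rule; the last vowel is.
"gurdohig" has last vowel 'i'. The stems whose last vowel is 'i' (buretsis → luburetsisar, vuftid → luvuftidar, mevit → lumevitar) add lu- … -ar around the stem.
So gurdohig → lugurdohigar.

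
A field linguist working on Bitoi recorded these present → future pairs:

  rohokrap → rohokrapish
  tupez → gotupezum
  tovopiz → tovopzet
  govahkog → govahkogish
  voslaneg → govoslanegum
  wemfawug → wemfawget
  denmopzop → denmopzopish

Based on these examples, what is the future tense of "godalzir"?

godalzret

"godalzir" has last vowel 'i'. The one such stem in the data (tovopiz → tovopzet) deletes the last vowel and adds -et (as does wemfawug), so the same rule applies.
The other patterns: stems whose last vowel is 'e' add go- … -um around the stem; stems whose last vowel is 'a' or 'o' add -ish.
So godalzir → godalzret.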